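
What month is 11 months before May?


May is month 5
5 - 11 = -6; wrap: -6 + 12 = 6

June


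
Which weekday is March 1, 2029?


Target: March 1, 2029
Anchor: Jan 1, 2029. With p = 2029 - 1 = 2028: (p + p//4 - p//100 + p//400) mod 7 = (2028 + 507 - 20 + 5) mod 7 = 2520 mod 7 = 0 -> Monday (Mon=0 ... Sun=6)
Days before March (Jan-Feb): 59 days
Weekday index = (0 + 59) mod 7 = 3

Thursday


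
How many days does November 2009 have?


November 2009

30 days


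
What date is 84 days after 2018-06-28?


Start: 2018-06-28, add 84 days
June 2018 has 30 days: 30 - 28 = 2 days to June 30 -> 82 left
July 2018 has 31 days -> 51 left
August 2018 has 31 days -> 20 left
September 2018: 20 <= 30 -> lands on September 20

Result: 2018-09-20


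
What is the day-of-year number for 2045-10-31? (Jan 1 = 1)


Date: October 31, 2045
Days in months 1 through 9: 273
Plus 31 days in October

Day of year: 304


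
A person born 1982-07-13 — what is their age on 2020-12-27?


Birth: 1982-07-13
Reference: 2020-12-27
Year difference: 2020 - 1982 = 38

38 years old


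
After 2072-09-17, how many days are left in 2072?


Day of year: 261 of 366
Remaining = 366 - 261

105 days


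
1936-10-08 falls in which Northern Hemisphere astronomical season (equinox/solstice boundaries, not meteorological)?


Date: October 8
Astronomical Autumn (approx.; exact equinox/solstice day varies by year): September 22 to December 20
October 8 falls within the Autumn window

Autumn


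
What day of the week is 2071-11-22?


Date: November 22, 2071
Anchor: Jan 1, 2071. With p = 2071 - 1 = 2070: (p + p//4 - p//100 + p//400) mod 7 = (2070 + 517 - 20 + 5) mod 7 = 2572 mod 7 = 3 -> Thursday (Mon=0 ... Sun=6)
Days before November (Jan-Oct): 304; offset = 304 + 22 - 1 = 325
Weekday index = (3 + 325) mod 7 = 6

Day of the week: Sunday


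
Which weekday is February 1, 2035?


Target: February 1, 2035
Anchor: Jan 1, 2035. With p = 2035 - 1 = 2034: (p + p//4 - p//100 + p//400) mod 7 = (2034 + 508 - 20 + 5) mod 7 = 2527 mod 7 = 0 -> Monday (Mon=0 ... Sun=6)
Days before February (Jan): 31 days
Weekday index = (0 + 31) mod 7 = 3

Thursday


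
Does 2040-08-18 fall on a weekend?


Anchor: Jan 1, 2040. With p = 2040 - 1 = 2039: (p + p//4 - p//100 + p//400) mod 7 = (2039 + 509 - 20 + 5) mod 7 = 2533 mod 7 = 6 -> Sunday (Mon=0 ... Sun=6)
Day of year: 231; offset = 230
Weekday index = (6 + 230) mod 7 = 5 -> Saturday
Weekend days: Saturday, Sunday

Yes


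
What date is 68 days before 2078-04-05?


Start: 2078-04-05, subtract 68 days
Back 5 days from April 5 reaches March 31, 2078 -> 63 left
March 2078 has 31 days -> back to February 28, 2078 -> 32 left
February 2078 has 28 days -> back to January 31, 2078 -> 4 left
January 2078: 31 - 4 = 27 -> lands on January 27

Result: 2078-01-27


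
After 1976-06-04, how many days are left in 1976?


Day of year: 156 of 366
Remaining = 366 - 156

210 days


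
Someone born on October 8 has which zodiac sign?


Date: October 8
Conventional tropical zodiac dates: Libra from September 23 onward; Scorpio starts October 23
October 8 falls within the Libra range

Libra


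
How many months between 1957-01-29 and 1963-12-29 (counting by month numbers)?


From January 1957 to December 1963
6 years * 12 = 72 months, plus 11 months = 83

83 months


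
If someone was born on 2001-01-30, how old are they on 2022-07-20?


Birth: 2001-01-30
Reference: 2022-07-20
Year difference: 2022 - 2001 = 21

21 years old


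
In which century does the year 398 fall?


Century = (year - 1) // 100 + 1
= (398 - 1) // 100 + 1
= 397 // 100 + 1
= 3 + 1

4th century


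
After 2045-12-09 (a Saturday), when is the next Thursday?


Current: Saturday
Target: Thursday
Days ahead: 5

Next Thursday: 2045-12-14


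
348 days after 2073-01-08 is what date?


Start: 2073-01-08, add 348 days
January 2073 has 31 days: 31 - 8 = 23 days to January 31 -> 325 left
February 2073 has 28 days -> 297 left
March 2073 has 31 days -> 266 left
April 2073 has 30 days -> 236 left
May 2073 has 31 days -> 205 left
June 2073 has 30 days -> 175 left
July 2073 has 31 days -> 144 left
August 2073 has 31 days -> 113 left
September 2073 has 30 days -> 83 left
October 2073 has 31 days -> 52 left
November 2073 has 30 days -> 22 left
December 2073: 22 <= 31 -> lands on December 22

Result: 2073-12-22


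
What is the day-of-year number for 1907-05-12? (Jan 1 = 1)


Date: May 12, 1907
Days in months 1 through 4: 120
Plus 12 days in May

Day of year: 132


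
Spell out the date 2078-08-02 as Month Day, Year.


ISO 2078-08-02 parses as year=2078, month=08, day=02
Month 8 -> August

August 2, 2078


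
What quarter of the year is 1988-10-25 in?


Month: October (month 10)
Q1: Jan-Mar, Q2: Apr-Jun, Q3: Jul-Sep, Q4: Oct-Dec

Q4


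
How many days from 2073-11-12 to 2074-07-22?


From 2073-11-12 to 2074-07-22
2073-11-12: days before November = 31 + 28 + 31 + 30 + 31 + 30 + 31 + 31 + 30 + 31 = 304 (2073 is not a leap year); day of year = 304 + 12 = 316
2074-07-22: days before July = 31 + 28 + 31 + 30 + 31 + 30 = 181 (2074 is not a leap year); day of year = 181 + 22 = 203
Rest of 2073: 365 - 316 = 49
Total = 49 + 203 = 252

252 days


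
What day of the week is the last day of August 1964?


August 1964 has 31 days
Anchor: Jan 1, 1964. With p = 1964 - 1 = 1963: (p + p//4 - p//100 + p//400) mod 7 = (1963 + 490 - 19 + 4) mod 7 = 2438 mod 7 = 2 -> Wednesday (Mon=0 ... Sun=6)
Days before August (Jan-Jul): 213; August 1 index = (2 + 213) mod 7 = 5 -> Saturday
Last day offset: 31 - 1 = 30 days
Weekday index = (5 + 30) mod 7 = 0

Monday, August 31


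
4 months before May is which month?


May is month 5
5 - 4 = 1

January


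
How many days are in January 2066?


January 2066

31 days


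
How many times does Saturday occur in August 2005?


August 2005 has 31 days
Anchor: Jan 1, 2005. With p = 2005 - 1 = 2004: (p + p//4 - p//100 + p//400) mod 7 = (2004 + 501 - 20 + 5) mod 7 = 2490 mod 7 = 5 -> Saturday (Mon=0 ... Sun=6)
Days before August (Jan-Jul): 212; August 1 index = (5 + 212) mod 7 = 0 -> Monday
First Saturday is August 6
Saturdays: 6, 13, 20, 27

4 Saturdays


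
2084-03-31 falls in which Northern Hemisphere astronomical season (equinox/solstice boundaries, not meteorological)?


Date: March 31
Astronomical Spring (approx.; exact equinox/solstice day varies by year): March 20 to June 20
March 31 falls within the Spring window

Spring


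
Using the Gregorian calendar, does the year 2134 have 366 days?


Gregorian leap year rule: divisible by 4, but not by 100, unless also by 400.
2134 is not divisible by 4 -> not a leap year

No


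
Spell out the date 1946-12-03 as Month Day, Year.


ISO 1946-12-03 parses as year=1946, month=12, day=03
Month 12 -> December

December 3, 1946


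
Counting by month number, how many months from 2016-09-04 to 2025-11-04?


From September 2016 to November 2025
9 years * 12 = 108 months, plus 2 months = 110

110 months


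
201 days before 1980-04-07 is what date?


Start: 1980-04-07, subtract 201 days
Back 7 days from April 7 reaches March 31, 1980 -> 194 left
March 1980 has 31 days -> back to February 29, 1980 -> 163 left
February 1980 has 29 days -> back to January 31, 1980 -> 134 left
January 1980 has 31 days -> back to December 31, 1979 -> 103 left
December 1979 has 31 days -> back to November 30, 1979 -> 72 left
November 1979 has 30 days -> back to October 31, 1979 -> 42 left
October 1979 has 31 days -> back to September 30, 1979 -> 11 left
September 1979: 30 - 11 = 19 -> lands on September 19

Result: 1979-09-19


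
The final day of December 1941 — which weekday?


December 1941 has 31 days
Anchor: Jan 1, 1941. With p = 1941 - 1 = 1940: (p + p//4 - p//100 + p//400) mod 7 = (1940 + 485 - 19 + 4) mod 7 = 2410 mod 7 = 2 -> Wednesday (Mon=0 ... Sun=6)
Days before December (Jan-Nov): 334; December 1 index = (2 + 334) mod 7 = 0 -> Monday
Last day offset: 31 - 1 = 30 days
Weekday index = (0 + 30) mod 7 = 2

Wednesday, December 31


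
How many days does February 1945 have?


February 1945 (leap year: no)

28 days


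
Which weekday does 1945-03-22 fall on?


Date: March 22, 1945
Anchor: Jan 1, 1945. With p = 1945 - 1 = 1944: (p + p//4 - p//100 + p//400) mod 7 = (1944 + 486 - 19 + 4) mod 7 = 2415 mod 7 = 0 -> Monday (Mon=0 ... Sun=6)
Days before March (Jan-Feb): 59; offset = 59 + 22 - 1 = 80
Weekday index = (0 + 80) mod 7 = 3

Day of the week: Thursday


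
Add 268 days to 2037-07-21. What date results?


Start: 2037-07-21, add 268 days
July 2037 has 31 days: 31 - 21 = 10 days to July 31 -> 258 left
August 2037 has 31 days -> 227 left
September 2037 has 30 days -> 197 left
October 2037 has 31 days -> 166 left
November 2037 has 30 days -> 136 left
December 2037 has 31 days -> 105 left
January 2038 has 31 days -> 74 left
February 2038 has 28 days -> 46 left
March 2038 has 31 days -> 15 left
April 2038: 15 <= 30 -> lands on April 15

Result: 2038-04-15


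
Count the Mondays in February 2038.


February 2038 has 28 days
Anchor: Jan 1, 2038. With p = 2038 - 1 = 2037: (p + p//4 - p//100 + p//400) mod 7 = (2037 + 509 - 20 + 5) mod 7 = 2531 mod 7 = 4 -> Friday (Mon=0 ... Sun=6)
Days before February (Jan): 31; February 1 index = (4 + 31) mod 7 = 0 -> Monday
First Monday is February 1
Mondays: 1, 8, 15, 22

4 Mondays


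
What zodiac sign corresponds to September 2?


Date: September 2
Conventional tropical zodiac dates: Virgo from August 23 onward; Libra starts September 23
September 2 falls within the Virgo range

Virgo


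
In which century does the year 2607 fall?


Century = (year - 1) // 100 + 1
= (2607 - 1) // 100 + 1
= 2606 // 100 + 1
= 26 + 1

27th century


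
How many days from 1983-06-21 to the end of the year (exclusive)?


Day of year: 172 of 365
Remaining = 365 - 172

193 days


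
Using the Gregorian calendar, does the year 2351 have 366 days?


Gregorian leap year rule: divisible by 4, but not by 100, unless also by 400.
2351 is not divisible by 4 -> not a leap year

No


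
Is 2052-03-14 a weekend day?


Anchor: Jan 1, 2052. With p = 2052 - 1 = 2051: (p + p//4 - p//100 + p//400) mod 7 = (2051 + 512 - 20 + 5) mod 7 = 2548 mod 7 = 0 -> Monday (Mon=0 ... Sun=6)
Day of year: 74; offset = 73
Weekday index = (0 + 73) mod 7 = 3 -> Thursday
Weekend days: Saturday, Sunday

No


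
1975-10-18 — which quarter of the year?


Month: October (month 10)
Q1: Jan-Mar, Q2: Apr-Jun, Q3: Jul-Sep, Q4: Oct-Dec

Q4


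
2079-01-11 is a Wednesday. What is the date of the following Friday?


Current: Wednesday
Target: Friday
Days ahead: 2

Next Friday: 2079-01-13


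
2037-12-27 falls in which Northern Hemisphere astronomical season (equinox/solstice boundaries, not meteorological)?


Date: December 27
Astronomical Winter (approx.; exact equinox/solstice day varies by year): December 21 to March 19
December 27 falls within the Winter window

Winter


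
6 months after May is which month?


May is month 5
5 + 6 = 11

November


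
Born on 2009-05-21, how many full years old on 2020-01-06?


Birth: 2009-05-21
Reference: 2020-01-06
Year difference: 2020 - 2009 = 11
Birthday not yet reached in 2020, subtract 1

10 years old


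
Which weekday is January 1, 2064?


Target: January 1, 2064
Anchor: Jan 1, 2064. With p = 2064 - 1 = 2063: (p + p//4 - p//100 + p//400) mod 7 = (2063 + 515 - 20 + 5) mod 7 = 2563 mod 7 = 1 -> Tuesday (Mon=0 ... Sun=6)
Offset from anchor: 0 days
Weekday index = (1 + 0) mod 7 = 1

Tuesday


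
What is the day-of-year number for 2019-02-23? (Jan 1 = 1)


Date: February 23, 2019
Days in months 1 through 1: 31
Plus 23 days in February

Day of year: 54


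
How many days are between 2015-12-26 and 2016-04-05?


From 2015-12-26 to 2016-04-05
2015-12-26: days before December = 31 + 28 + 31 + 30 + 31 + 30 + 31 + 31 + 30 + 31 + 30 = 334 (2015 is not a leap year); day of year = 334 + 26 = 360
2016-04-05: days before April = 31 + 29 + 31 = 91 (2016 is a leap year); day of year = 91 + 5 = 96
Rest of 2015: 365 - 360 = 5
Total = 5 + 96 = 101

101 days


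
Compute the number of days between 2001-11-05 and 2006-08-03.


From 2001-11-05 to 2006-08-03
2001-11-05: days before November = 31 + 28 + 31 + 30 + 31 + 30 + 31 + 31 + 30 + 31 = 304 (2001 is not a leap year); day of year = 304 + 5 = 309
2006-08-03: days before August = 31 + 28 + 31 + 30 + 31 + 30 + 31 = 212 (2006 is not a leap year); day of year = 212 + 3 = 215
Rest of 2001: 365 - 309 = 56
Full years 2002 (365), 2003 (365), 2004 (366), 2005 (365): 1461
Total = 56 + 1461 + 215 = 1732

1732 days


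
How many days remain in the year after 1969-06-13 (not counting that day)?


Day of year: 164 of 365
Remaining = 365 - 164

201 days


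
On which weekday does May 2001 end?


May 2001 has 31 days
Anchor: Jan 1, 2001. With p = 2001 - 1 = 2000: (p + p//4 - p//100 + p//400) mod 7 = (2000 + 500 - 20 + 5) mod 7 = 2485 mod 7 = 0 -> Monday (Mon=0 ... Sun=6)
Days before May (Jan-Apr): 120; May 1 index = (0 + 120) mod 7 = 1 -> Tuesday
Last day offset: 31 - 1 = 30 days
Weekday index = (1 + 30) mod 7 = 3

Thursday, May 31


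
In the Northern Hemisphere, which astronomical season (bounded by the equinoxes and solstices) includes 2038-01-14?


Date: January 14
Astronomical Winter (approx.; exact equinox/solstice day varies by year): December 21 to March 19
January 14 falls within the Winter window

Winter


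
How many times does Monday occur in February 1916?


February 1916 has 29 days
Anchor: Jan 1, 1916. With p = 1916 - 1 = 1915: (p + p//4 - p//100 + p//400) mod 7 = (1915 + 478 - 19 + 4) mod 7 = 2378 mod 7 = 5 -> Saturday (Mon=0 ... Sun=6)
Days before February (Jan): 31; February 1 index = (5 + 31) mod 7 = 1 -> Tuesday
First Monday is February 7
Mondays: 7, 14, 21, 28

4 Mondays


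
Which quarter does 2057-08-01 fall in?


Month: August (month 8)
Q1: Jan-Mar, Q2: Apr-Jun, Q3: Jul-Sep, Q4: Oct-Dec

Q3


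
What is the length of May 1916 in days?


May 1916

31 days


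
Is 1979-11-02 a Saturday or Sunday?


Anchor: Jan 1, 1979. With p = 1979 - 1 = 1978: (p + p//4 - p//100 + p//400) mod 7 = (1978 + 494 - 19 + 4) mod 7 = 2457 mod 7 = 0 -> Monday (Mon=0 ... Sun=6)
Day of year: 306; offset = 305
Weekday index = (0 + 305) mod 7 = 4 -> Friday
Weekend days: Saturday, Sunday

No


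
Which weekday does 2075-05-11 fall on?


Date: May 11, 2075
Anchor: Jan 1, 2075. With p = 2075 - 1 = 2074: (p + p//4 - p//100 + p//400) mod 7 = (2074 + 518 - 20 + 5) mod 7 = 2577 mod 7 = 1 -> Tuesday (Mon=0 ... Sun=6)
Days before May (Jan-Apr): 120; offset = 120 + 11 - 1 = 130
Weekday index = (1 + 130) mod 7 = 5

Day of the week: Saturday


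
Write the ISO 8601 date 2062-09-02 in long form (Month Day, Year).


ISO 2062-09-02 parses as year=2062, month=09, day=02
Month 9 -> September

September 2, 2062


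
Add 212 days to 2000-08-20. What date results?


Start: 2000-08-20, add 212 days
August 2000 has 31 days: 31 - 20 = 11 days to August 31 -> 201 left
September 2000 has 30 days -> 171 left
October 2000 has 31 days -> 140 left
November 2000 has 30 days -> 110 left
December 2000 has 31 days -> 79 left
January 2001 has 31 days -> 48 left
February 2001 has 28 days -> 20 left
March 2001: 20 <= 31 -> lands on March 20

Result: 2001-03-20


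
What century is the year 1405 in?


Century = (year - 1) // 100 + 1
= (1405 - 1) // 100 + 1
= 1404 // 100 + 1
= 14 + 1

15th century


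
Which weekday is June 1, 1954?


Target: June 1, 1954
Anchor: Jan 1, 1954. With p = 1954 - 1 = 1953: (p + p//4 - p//100 + p//400) mod 7 = (1953 + 488 - 19 + 4) mod 7 = 2426 mod 7 = 4 -> Friday (Mon=0 ... Sun=6)
Days before June (Jan-May): 151 days
Weekday index = (4 + 151) mod 7 = 1

Tuesday


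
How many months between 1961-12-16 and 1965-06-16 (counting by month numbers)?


From December 1961 to June 1965
4 years * 12 = 48 months, minus 6 months = 42

42 months


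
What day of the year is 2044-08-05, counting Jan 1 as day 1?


Date: August 5, 2044
Days in months 1 through 7: 213
Plus 5 days in August

Day of year: 218


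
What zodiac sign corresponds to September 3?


Date: September 3
Conventional tropical zodiac dates: Virgo from August 23 onward; Libra starts September 23
September 3 falls within the Virgo range

Virgo


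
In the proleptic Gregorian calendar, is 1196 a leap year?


Gregorian leap year rule: divisible by 4, but not by 100, unless also by 400.
1196 is divisible by 4 but not 100 -> leap year

Yes


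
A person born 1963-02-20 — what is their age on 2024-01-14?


Birth: 1963-02-20
Reference: 2024-01-14
Year difference: 2024 - 1963 = 61
Birthday not yet reached in 2024, subtract 1

60 years old


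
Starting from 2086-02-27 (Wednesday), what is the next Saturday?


Current: Wednesday
Target: Saturday
Days ahead: 3

Next Saturday: 2086-03-02


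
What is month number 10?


Month 10 of 12

October


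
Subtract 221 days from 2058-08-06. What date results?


Start: 2058-08-06, subtract 221 days
Back 6 days from August 6 reaches July 31, 2058 -> 215 left
July 2058 has 31 days -> back to June 30, 2058 -> 184 left
June 2058 has 30 days -> back to May 31, 2058 -> 154 left
May 2058 has 31 days -> back to April 30, 2058 -> 123 left
April 2058 has 30 days -> back to March 31, 2058 -> 93 left
March 2058 has 31 days -> back to February 28, 2058 -> 62 left
February 2058 has 28 days -> back to January 31, 2058 -> 34 left
January 2058 has 31 days -> back to December 31, 2057 -> 3 left
December 2057: 31 - 3 = 28 -> lands on December 28

Result: 2057-12-28


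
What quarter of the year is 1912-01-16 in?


Month: January (month 1)
Q1: Jan-Mar, Q2: Apr-Jun, Q3: Jul-Sep, Q4: Oct-Dec

Q1


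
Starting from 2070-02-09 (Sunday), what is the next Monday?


Current: Sunday
Target: Monday
Days ahead: 1

Next Monday: 2070-02-10


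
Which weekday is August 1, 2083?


Target: August 1, 2083
Anchor: Jan 1, 2083. With p = 2083 - 1 = 2082: (p + p//4 - p//100 + p//400) mod 7 = (2082 + 520 - 20 + 5) mod 7 = 2587 mod 7 = 4 -> Friday (Mon=0 ... Sun=6)
Days before August (Jan-Jul): 212 days
Weekday index = (4 + 212) mod 7 = 6

Sunday


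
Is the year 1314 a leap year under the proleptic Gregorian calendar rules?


Gregorian leap year rule: divisible by 4, but not by 100, unless also by 400.
1314 is not divisible by 4 -> not a leap year

No


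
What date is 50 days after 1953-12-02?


Start: 1953-12-02, add 50 days
December 1953 has 31 days: 31 - 2 = 29 days to December 31 -> 21 left
January 1954: 21 <= 31 -> lands on January 21

Result: 1954-01-21


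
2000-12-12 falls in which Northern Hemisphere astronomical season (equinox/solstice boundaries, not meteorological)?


Date: December 12
Astronomical Autumn (approx.; exact equinox/solstice day varies by year): September 22 to December 20
December 12 falls within the Autumn window

Autumn


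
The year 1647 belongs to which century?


Century = (year - 1) // 100 + 1
= (1647 - 1) // 100 + 1
= 1646 // 100 + 1
= 16 + 1

17th century


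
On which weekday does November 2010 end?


November 2010 has 30 days
Anchor: Jan 1, 2010. With p = 2010 - 1 = 2009: (p + p//4 - p//100 + p//400) mod 7 = (2009 + 502 - 20 + 5) mod 7 = 2496 mod 7 = 4 -> Friday (Mon=0 ... Sun=6)
Days before November (Jan-Oct): 304; November 1 index = (4 + 304) mod 7 = 0 -> Monday
Last day offset: 30 - 1 = 29 days
Weekday index = (0 + 29) mod 7 = 1

Tuesday, November 30


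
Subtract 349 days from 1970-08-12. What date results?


Start: 1970-08-12, subtract 349 days
Back 12 days from August 12 reaches July 31, 1970 -> 337 left
July 1970 has 31 days -> back to June 30, 1970 -> 306 left
June 1970 has 30 days -> back to May 31, 1970 -> 276 left
May 1970 has 31 days -> back to April 30, 1970 -> 245 left
April 1970 has 30 days -> back to March 31, 1970 -> 215 left
March 1970 has 31 days -> back to February 28, 1970 -> 184 left
February 1970 has 28 days -> back to January 31, 1970 -> 156 left
January 1970 has 31 days -> back to December 31, 1969 -> 125 left
December 1969 has 31 days -> back to November 30, 1969 -> 94 left
November 1969 has 30 days -> back to October 31, 1969 -> 64 left
October 1969 has 31 days -> back to September 30, 1969 -> 33 left
September 1969 has 30 days -> back to August 31, 1969 -> 3 left
August 1969: 31 - 3 = 28 -> lands on August 28

Result: 1969-08-28


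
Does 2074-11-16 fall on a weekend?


Anchor: Jan 1, 2074. With p = 2074 - 1 = 2073: (p + p//4 - p//100 + p//400) mod 7 = (2073 + 518 - 20 + 5) mod 7 = 2576 mod 7 = 0 -> Monday (Mon=0 ... Sun=6)
Day of year: 320; offset = 319
Weekday index = (0 + 319) mod 7 = 4 -> Friday
Weekend days: Saturday, Sunday

No


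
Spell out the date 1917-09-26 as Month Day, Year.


ISO 1917-09-26 parses as year=1917, month=09, day=26
Month 9 -> September

September 26, 1917


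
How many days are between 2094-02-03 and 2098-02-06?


From 2094-02-03 to 2098-02-06
2094-02-03: days before February = 31; day of year = 31 + 3 = 34
2098-02-06: days before February = 31; day of year = 31 + 6 = 37
Rest of 2094: 365 - 34 = 331
Full years 2095 (365), 2096 (366), 2097 (365): 1096
Total = 331 + 1096 + 37 = 1464

1464 days


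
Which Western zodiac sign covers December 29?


Date: December 29
Conventional tropical zodiac dates: Capricorn from December 22 onward; Aquarius starts January 20
December 29 falls within the Capricorn range

Capricorn


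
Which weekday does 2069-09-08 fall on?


Date: September 8, 2069
Anchor: Jan 1, 2069. With p = 2069 - 1 = 2068: (p + p//4 - p//100 + p//400) mod 7 = (2068 + 517 - 20 + 5) mod 7 = 2570 mod 7 = 1 -> Tuesday (Mon=0 ... Sun=6)
Days before September (Jan-Aug): 243; offset = 243 + 8 - 1 = 250
Weekday index = (1 + 250) mod 7 = 6

Day of the week: Sunday


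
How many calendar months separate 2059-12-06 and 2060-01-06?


From December 2059 to January 2060
1 year * 12 = 12 months, minus 11 months = 1

1 month


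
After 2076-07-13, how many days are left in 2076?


Day of year: 195 of 366
Remaining = 366 - 195

171 days


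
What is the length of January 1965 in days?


January 1965

31 days


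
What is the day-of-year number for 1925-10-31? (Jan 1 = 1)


Date: October 31, 1925
Days in months 1 through 9: 273
Plus 31 days in October

Day of year: 304


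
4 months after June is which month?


June is month 6
6 + 4 = 10

October


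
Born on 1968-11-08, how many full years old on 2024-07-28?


Birth: 1968-11-08
Reference: 2024-07-28
Year difference: 2024 - 1968 = 56
Birthday not yet reached in 2024, subtract 1

55 years old


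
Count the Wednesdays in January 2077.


January 2077 has 31 days
Anchor: Jan 1, 2077. With p = 2077 - 1 = 2076: (p + p//4 - p//100 + p//400) mod 7 = (2076 + 519 - 20 + 5) mod 7 = 2580 mod 7 = 4 -> Friday (Mon=0 ... Sun=6)
January 1 is the anchor itself -> Friday
First Wednesday is January 6
Wednesdays: 6, 13, 20, 27

4 Wednesdays


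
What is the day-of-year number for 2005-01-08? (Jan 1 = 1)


Date: January 8, 2005
No months before January
Plus 8 days in January

Day of year: 8


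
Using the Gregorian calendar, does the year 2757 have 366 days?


Gregorian leap year rule: divisible by 4, but not by 100, unless also by 400.
2757 is not divisible by 4 -> not a leap year

No


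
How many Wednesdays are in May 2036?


May 2036 has 31 days
Anchor: Jan 1, 2036. With p = 2036 - 1 = 2035: (p + p//4 - p//100 + p//400) mod 7 = (2035 + 508 - 20 + 5) mod 7 = 2528 mod 7 = 1 -> Tuesday (Mon=0 ... Sun=6)
Days before May (Jan-Apr): 121; May 1 index = (1 + 121) mod 7 = 3 -> Thursday
First Wednesday is May 7
Wednesdays: 7, 14, 21, 28

4 Wednesdays


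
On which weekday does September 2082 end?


September 2082 has 30 days
Anchor: Jan 1, 2082. With p = 2082 - 1 = 2081: (p + p//4 - p//100 + p//400) mod 7 = (2081 + 520 - 20 + 5) mod 7 = 2586 mod 7 = 3 -> Thursday (Mon=0 ... Sun=6)
Days before September (Jan-Aug): 243; September 1 index = (3 + 243) mod 7 = 1 -> Tuesday
Last day offset: 30 - 1 = 29 days
Weekday index = (1 + 29) mod 7 = 2

Wednesday, September 30


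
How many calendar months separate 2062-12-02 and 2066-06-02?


From December 2062 to June 2066
4 years * 12 = 48 months, minus 6 months = 42

42 months


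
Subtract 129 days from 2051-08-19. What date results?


Start: 2051-08-19, subtract 129 days
Back 19 days from August 19 reaches July 31, 2051 -> 110 left
July 2051 has 31 days -> back to June 30, 2051 -> 79 left
June 2051 has 30 days -> back to May 31, 2051 -> 49 left
May 2051 has 31 days -> back to April 30, 2051 -> 18 left
April 2051: 30 - 18 = 12 -> lands on April 12

Result: 2051-04-12


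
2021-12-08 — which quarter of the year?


Month: December (month 12)
Q1: Jan-Mar, Q2: Apr-Jun, Q3: Jul-Sep, Q4: Oct-Dec

Q4


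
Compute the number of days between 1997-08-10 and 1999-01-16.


From 1997-08-10 to 1999-01-16
1997-08-10: days before August = 31 + 28 + 31 + 30 + 31 + 30 + 31 = 212 (1997 is not a leap year); day of year = 212 + 10 = 222
1999-01-16: day of year = 16
Rest of 1997: 365 - 222 = 143
Full years 1998 (365): 365
Total = 143 + 365 + 16 = 524

524 days


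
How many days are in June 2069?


June 2069

30 days


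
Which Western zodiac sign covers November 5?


Date: November 5
Conventional tropical zodiac dates: Scorpio from October 23 onward; Sagittarius starts November 22
November 5 falls within the Scorpio range

Scorpio


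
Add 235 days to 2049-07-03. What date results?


Start: 2049-07-03, add 235 days
July 2049 has 31 days: 31 - 3 = 28 days to July 31 -> 207 left
August 2049 has 31 days -> 176 left
September 2049 has 30 days -> 146 left
October 2049 has 31 days -> 115 left
November 2049 has 30 days -> 85 left
December 2049 has 31 days -> 54 left
January 2050 has 31 days -> 23 left
February 2050: 23 <= 28 -> lands on February 23

Result: 2050-02-23


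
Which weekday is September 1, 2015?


Target: September 1, 2015
Anchor: Jan 1, 2015. With p = 2015 - 1 = 2014: (p + p//4 - p//100 + p//400) mod 7 = (2014 + 503 - 20 + 5) mod 7 = 2502 mod 7 = 3 -> Thursday (Mon=0 ... Sun=6)
Days before September (Jan-Aug): 243 days
Weekday index = (3 + 243) mod 7 = 1

Tuesday


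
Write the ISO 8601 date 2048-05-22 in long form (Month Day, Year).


ISO 2048-05-22 parses as year=2048, month=05, day=22
Month 5 -> May

May 22, 2048


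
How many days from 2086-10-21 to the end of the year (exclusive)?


Day of year: 294 of 365
Remaining = 365 - 294

71 days


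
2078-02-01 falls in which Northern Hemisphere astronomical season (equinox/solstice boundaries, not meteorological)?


Date: February 1
Astronomical Winter (approx.; exact equinox/solstice day varies by year): December 21 to March 19
February 1 falls within the Winter window

Winter


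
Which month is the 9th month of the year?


Month 9 of 12

September


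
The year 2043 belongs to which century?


Century = (year - 1) // 100 + 1
= (2043 - 1) // 100 + 1
= 2042 // 100 + 1
= 20 + 1

21st century


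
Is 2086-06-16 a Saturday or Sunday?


Anchor: Jan 1, 2086. With p = 2086 - 1 = 2085: (p + p//4 - p//100 + p//400) mod 7 = (2085 + 521 - 20 + 5) mod 7 = 2591 mod 7 = 1 -> Tuesday (Mon=0 ... Sun=6)
Day of year: 167; offset = 166
Weekday index = (1 + 166) mod 7 = 6 -> Sunday
Weekend days: Saturday, Sunday

Yes


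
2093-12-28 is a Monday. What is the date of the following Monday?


Current: Monday
Target: Monday
Days ahead: 7

Next Monday: 2094-01-04


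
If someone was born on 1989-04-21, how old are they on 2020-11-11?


Birth: 1989-04-21
Reference: 2020-11-11
Year difference: 2020 - 1989 = 31

31 years old


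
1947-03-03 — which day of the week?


Date: March 3, 1947
Anchor: Jan 1, 1947. With p = 1947 - 1 = 1946: (p + p//4 - p//100 + p//400) mod 7 = (1946 + 486 - 19 + 4) mod 7 = 2417 mod 7 = 2 -> Wednesday (Mon=0 ... Sun=6)
Days before March (Jan-Feb): 59; offset = 59 + 3 - 1 = 61
Weekday index = (2 + 61) mod 7 = 0

Day of the week: Monday


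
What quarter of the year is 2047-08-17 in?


Month: August (month 8)
Q1: Jan-Mar, Q2: Apr-Jun, Q3: Jul-Sep, Q4: Oct-Dec

Q3


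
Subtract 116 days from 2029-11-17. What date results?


Start: 2029-11-17, subtract 116 days
Back 17 days from November 17 reaches October 31, 2029 -> 99 left
October 2029 has 31 days -> back to September 30, 2029 -> 68 left
September 2029 has 30 days -> back to August 31, 2029 -> 38 left
August 2029 has 31 days -> back to July 31, 2029 -> 7 left
July 2029: 31 - 7 = 24 -> lands on July 24

Result: 2029-07-24


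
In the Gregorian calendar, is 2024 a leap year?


Gregorian leap year rule: divisible by 4, but not by 100, unless also by 400.
2024 is divisible by 4 but not 100 -> leap year

Yes


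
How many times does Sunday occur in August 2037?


August 2037 has 31 days
Anchor: Jan 1, 2037. With p = 2037 - 1 = 2036: (p + p//4 - p//100 + p//400) mod 7 = (2036 + 509 - 20 + 5) mod 7 = 2530 mod 7 = 3 -> Thursday (Mon=0 ... Sun=6)
Days before August (Jan-Jul): 212; August 1 index = (3 + 212) mod 7 = 5 -> Saturday
First Sunday is August 2
Sundays: 2, 9, 16, 23, 30

5 Sundays


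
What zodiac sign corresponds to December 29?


Date: December 29
Conventional tropical zodiac dates: Capricorn from December 22 onward; Aquarius starts January 20
December 29 falls within the Capricorn range

Capricorn


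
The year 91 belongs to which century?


Century = (year - 1) // 100 + 1
= (91 - 1) // 100 + 1
= 90 // 100 + 1
= 0 + 1

1st century


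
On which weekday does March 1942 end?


March 1942 has 31 days
Anchor: Jan 1, 1942. With p = 1942 - 1 = 1941: (p + p//4 - p//100 + p//400) mod 7 = (1941 + 485 - 19 + 4) mod 7 = 2411 mod 7 = 3 -> Thursday (Mon=0 ... Sun=6)
Days before March (Jan-Feb): 59; March 1 index = (3 + 59) mod 7 = 6 -> Sunday
Last day offset: 31 - 1 = 30 days
Weekday index = (6 + 30) mod 7 = 1

Tuesday, March 31


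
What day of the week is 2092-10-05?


Date: October 5, 2092
Anchor: Jan 1, 2092. With p = 2092 - 1 = 2091: (p + p//4 - p//100 + p//400) mod 7 = (2091 + 522 - 20 + 5) mod 7 = 2598 mod 7 = 1 -> Tuesday (Mon=0 ... Sun=6)
Days before October (Jan-Sep): 274; offset = 274 + 5 - 1 = 278
Weekday index = (1 + 278) mod 7 = 6

Day of the week: Sunday


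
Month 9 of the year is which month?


Month 9 of 12

September


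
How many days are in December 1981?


December 1981

31 days


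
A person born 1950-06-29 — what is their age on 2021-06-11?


Birth: 1950-06-29
Reference: 2021-06-11
Year difference: 2021 - 1950 = 71
Birthday not yet reached in 2021, subtract 1

70 years old


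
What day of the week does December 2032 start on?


Target: December 1, 2032
Anchor: Jan 1, 2032. With p = 2032 - 1 = 2031: (p + p//4 - p//100 + p//400) mod 7 = (2031 + 507 - 20 + 5) mod 7 = 2523 mod 7 = 3 -> Thursday (Mon=0 ... Sun=6)
Days before December (Jan-Nov): 335 days
Weekday index = (3 + 335) mod 7 = 2

Wednesday


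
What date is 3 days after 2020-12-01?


Start: 2020-12-01, add 3 days
December 2020 has 31 days; 1 + 3 = 4 stays within December

Result: 2020-12-04


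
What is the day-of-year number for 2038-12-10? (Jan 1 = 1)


Date: December 10, 2038
Days in months 1 through 11: 334
Plus 10 days in December

Day of year: 344


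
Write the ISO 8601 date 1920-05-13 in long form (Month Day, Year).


ISO 1920-05-13 parses as year=1920, month=05, day=13
Month 5 -> May

May 13, 1920


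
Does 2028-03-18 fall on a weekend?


Anchor: Jan 1, 2028. With p = 2028 - 1 = 2027: (p + p//4 - p//100 + p//400) mod 7 = (2027 + 506 - 20 + 5) mod 7 = 2518 mod 7 = 5 -> Saturday (Mon=0 ... Sun=6)
Day of year: 78; offset = 77
Weekday index = (5 + 77) mod 7 = 5 -> Saturday
Weekend days: Saturday, Sunday

Yes


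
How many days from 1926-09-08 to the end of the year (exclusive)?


Day of year: 251 of 365
Remaining = 365 - 251

114 days


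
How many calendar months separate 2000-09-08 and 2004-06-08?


From September 2000 to June 2004
4 years * 12 = 48 months, minus 3 months = 45

45 months


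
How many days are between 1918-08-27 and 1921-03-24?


From 1918-08-27 to 1921-03-24
1918-08-27: days before August = 31 + 28 + 31 + 30 + 31 + 30 + 31 = 212 (1918 is not a leap year); day of year = 212 + 27 = 239
1921-03-24: days before March = 31 + 28 = 59 (1921 is not a leap year); day of year = 59 + 24 = 83
Rest of 1918: 365 - 239 = 126
Full years 1919 (365), 1920 (366): 731
Total = 126 + 731 + 83 = 940

940 days


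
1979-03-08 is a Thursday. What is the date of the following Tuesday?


Current: Thursday
Target: Tuesday
Days ahead: 5

Next Tuesday: 1979-03-13


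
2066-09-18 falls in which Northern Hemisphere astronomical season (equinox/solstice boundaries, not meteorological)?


Date: September 18
Astronomical Summer (approx.; exact equinox/solstice day varies by year): June 21 to September 21
September 18 falls within the Summer window

Summer


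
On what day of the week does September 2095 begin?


Target: September 1, 2095
Anchor: Jan 1, 2095. With p = 2095 - 1 = 2094: (p + p//4 - p//100 + p//400) mod 7 = (2094 + 523 - 20 + 5) mod 7 = 2602 mod 7 = 5 -> Saturday (Mon=0 ... Sun=6)
Days before September (Jan-Aug): 243 days
Weekday index = (5 + 243) mod 7 = 3

Thursday


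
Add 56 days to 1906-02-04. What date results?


Start: 1906-02-04, add 56 days
February 1906 has 28 days: 28 - 4 = 24 days to February 28 -> 32 left
March 1906 has 31 days -> 1 left
April 1906: 1 <= 30 -> lands on April 1

Result: 1906-04-01


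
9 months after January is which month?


January is month 1
1 + 9 = 10

October


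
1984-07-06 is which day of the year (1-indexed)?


Date: July 6, 1984
Days in months 1 through 6: 182
Plus 6 days in July

Day of year: 188


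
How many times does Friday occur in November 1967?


November 1967 has 30 days
Anchor: Jan 1, 1967. With p = 1967 - 1 = 1966: (p + p//4 - p//100 + p//400) mod 7 = (1966 + 491 - 19 + 4) mod 7 = 2442 mod 7 = 6 -> Sunday (Mon=0 ... Sun=6)
Days before November (Jan-Oct): 304; November 1 index = (6 + 304) mod 7 = 2 -> Wednesday
First Friday is November 3
Fridays: 3, 10, 17, 24

4 Fridays


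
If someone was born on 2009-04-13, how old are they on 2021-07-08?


Birth: 2009-04-13
Reference: 2021-07-08
Year difference: 2021 - 2009 = 12

12 years old


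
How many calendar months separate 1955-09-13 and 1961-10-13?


From September 1955 to October 1961
6 years * 12 = 72 months, plus 1 month = 73

73 months


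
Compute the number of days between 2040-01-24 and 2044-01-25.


From 2040-01-24 to 2044-01-25
2040-01-24: day of year = 24
2044-01-25: day of year = 25
Rest of 2040: 366 - 24 = 342
Full years 2041 (365), 2042 (365), 2043 (365): 1095
Total = 342 + 1095 + 25 = 1462

1462 days


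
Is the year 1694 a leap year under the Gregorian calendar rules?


Gregorian leap year rule: divisible by 4, but not by 100, unless also by 400.
1694 is not divisible by 4 -> not a leap year

No


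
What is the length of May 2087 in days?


May 2087

31 days


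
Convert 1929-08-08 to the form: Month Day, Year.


ISO 1929-08-08 parses as year=1929, month=08, day=08
Month 8 -> August

August 8, 1929


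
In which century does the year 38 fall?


Century = (year - 1) // 100 + 1
= (38 - 1) // 100 + 1
= 37 // 100 + 1
= 0 + 1

1st century


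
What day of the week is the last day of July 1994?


July 1994 has 31 days
Anchor: Jan 1, 1994. With p = 1994 - 1 = 1993: (p + p//4 - p//100 + p//400) mod 7 = (1993 + 498 - 19 + 4) mod 7 = 2476 mod 7 = 5 -> Saturday (Mon=0 ... Sun=6)
Days before July (Jan-Jun): 181; July 1 index = (5 + 181) mod 7 = 4 -> Friday
Last day offset: 31 - 1 = 30 days
Weekday index = (4 + 30) mod 7 = 6

Sunday, July 31


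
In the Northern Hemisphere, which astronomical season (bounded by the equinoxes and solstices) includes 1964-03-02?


Date: March 2
Astronomical Winter (approx.; exact equinox/solstice day varies by year): December 21 to March 19
March 2 falls within the Winter window

Winter


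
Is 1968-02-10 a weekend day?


Anchor: Jan 1, 1968. With p = 1968 - 1 = 1967: (p + p//4 - p//100 + p//400) mod 7 = (1967 + 491 - 19 + 4) mod 7 = 2443 mod 7 = 0 -> Monday (Mon=0 ... Sun=6)
Day of year: 41; offset = 40
Weekday index = (0 + 40) mod 7 = 5 -> Saturday
Weekend days: Saturday, Sunday

Yes


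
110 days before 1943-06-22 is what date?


Start: 1943-06-22, subtract 110 days
Back 22 days from June 22 reaches May 31, 1943 -> 88 left
May 1943 has 31 days -> back to April 30, 1943 -> 57 left
April 1943 has 30 days -> back to March 31, 1943 -> 27 left
March 1943: 31 - 27 = 4 -> lands on March 4

Result: 1943-03-04


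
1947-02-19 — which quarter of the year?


Month: February (month 2)
Q1: Jan-Mar, Q2: Apr-Jun, Q3: Jul-Sep, Q4: Oct-Dec

Q1


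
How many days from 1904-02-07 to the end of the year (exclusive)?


Day of year: 38 of 366
Remaining = 366 - 38

328 days


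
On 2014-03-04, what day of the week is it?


Date: March 4, 2014
Anchor: Jan 1, 2014. With p = 2014 - 1 = 2013: (p + p//4 - p//100 + p//400) mod 7 = (2013 + 503 - 20 + 5) mod 7 = 2501 mod 7 = 2 -> Wednesday (Mon=0 ... Sun=6)
Days before March (Jan-Feb): 59; offset = 59 + 4 - 1 = 62
Weekday index = (2 + 62) mod 7 = 1

Day of the week: Tuesday


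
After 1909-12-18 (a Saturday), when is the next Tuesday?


Current: Saturday
Target: Tuesday
Days ahead: 3

Next Tuesday: 1909-12-21


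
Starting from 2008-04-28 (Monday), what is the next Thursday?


Current: Monday
Target: Thursday
Days ahead: 3

Next Thursday: 2008-05-01


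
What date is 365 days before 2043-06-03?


Start: 2043-06-03, subtract 365 days
Back 3 days from June 3 reaches May 31, 2043 -> 362 left
May 2043 has 31 days -> back to April 30, 2043 -> 331 left
April 2043 has 30 days -> back to March 31, 2043 -> 301 left
March 2043 has 31 days -> back to February 28, 2043 -> 270 left
February 2043 has 28 days -> back to January 31, 2043 -> 242 left
January 2043 has 31 days -> back to December 31, 2042 -> 211 left
December 2042 has 31 days -> back to November 30, 2042 -> 180 left
November 2042 has 30 days -> back to October 31, 2042 -> 150 left
October 2042 has 31 days -> back to September 30, 2042 -> 119 left
September 2042 has 30 days -> back to August 31, 2042 -> 89 left
August 2042 has 31 days -> back to July 31, 2042 -> 58 left
July 2042 has 31 days -> back to June 30, 2042 -> 27 left
June 2042: 30 - 27 = 3 -> lands on June 3

Result: 2042-06-03


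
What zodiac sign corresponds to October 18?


Date: October 18
Conventional tropical zodiac dates: Libra from September 23 onward; Scorpio starts October 23
October 18 falls within the Libra range

Libra


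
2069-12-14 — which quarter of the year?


Month: December (month 12)
Q1: Jan-Mar, Q2: Apr-Jun, Q3: Jul-Sep, Q4: Oct-Dec

Q4


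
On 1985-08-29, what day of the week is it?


Date: August 29, 1985
Anchor: Jan 1, 1985. With p = 1985 - 1 = 1984: (p + p//4 - p//100 + p//400) mod 7 = (1984 + 496 - 19 + 4) mod 7 = 2465 mod 7 = 1 -> Tuesday (Mon=0 ... Sun=6)
Days before August (Jan-Jul): 212; offset = 212 + 29 - 1 = 240
Weekday index = (1 + 240) mod 7 = 3

Day of the week: Thursday


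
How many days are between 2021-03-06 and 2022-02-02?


From 2021-03-06 to 2022-02-02
2021-03-06: days before March = 31 + 28 = 59 (2021 is not a leap year); day of year = 59 + 6 = 65
2022-02-02: days before February = 31; day of year = 31 + 2 = 33
Rest of 2021: 365 - 65 = 300
Total = 300 + 33 = 333

333 days


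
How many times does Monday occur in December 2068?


December 2068 has 31 days
Anchor: Jan 1, 2068. With p = 2068 - 1 = 2067: (p + p//4 - p//100 + p//400) mod 7 = (2067 + 516 - 20 + 5) mod 7 = 2568 mod 7 = 6 -> Sunday (Mon=0 ... Sun=6)
Days before December (Jan-Nov): 335; December 1 index = (6 + 335) mod 7 = 5 -> Saturday
First Monday is December 3
Mondays: 3, 10, 17, 24, 31

5 Mondays
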